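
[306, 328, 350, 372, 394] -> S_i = 306 + 22*i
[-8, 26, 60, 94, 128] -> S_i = -8 + 34*i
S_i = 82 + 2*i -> [82, 84, 86, 88, 90]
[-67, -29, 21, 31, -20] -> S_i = Random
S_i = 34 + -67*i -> [34, -33, -100, -167, -234]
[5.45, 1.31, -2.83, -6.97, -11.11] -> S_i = 5.45 + -4.14*i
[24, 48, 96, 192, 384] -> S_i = 24*2^i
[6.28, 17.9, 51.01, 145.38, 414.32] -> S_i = 6.28*2.85^i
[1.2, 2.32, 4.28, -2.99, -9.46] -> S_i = Random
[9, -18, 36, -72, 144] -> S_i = 9*-2^i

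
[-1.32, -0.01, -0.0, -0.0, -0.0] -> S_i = -1.32*0.01^i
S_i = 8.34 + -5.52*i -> [8.34, 2.82, -2.7, -8.22, -13.74]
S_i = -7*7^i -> [-7, -49, -343, -2401, -16807]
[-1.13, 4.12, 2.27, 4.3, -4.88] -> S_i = Random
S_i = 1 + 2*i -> [1, 3, 5, 7, 9]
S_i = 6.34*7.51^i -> [6.34, 47.61, 357.58, 2685.4, 20167.36]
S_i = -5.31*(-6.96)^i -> [-5.31, 36.96, -257.22, 1790.29, -12460.39]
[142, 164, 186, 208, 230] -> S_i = 142 + 22*i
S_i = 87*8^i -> [87, 696, 5568, 44544, 356352]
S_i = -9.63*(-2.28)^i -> [-9.63, 21.96, -50.06, 114.14, -260.23]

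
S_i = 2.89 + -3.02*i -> [2.89, -0.13, -3.15, -6.17, -9.19]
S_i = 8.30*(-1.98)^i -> [8.3, -16.43, 32.54, -64.43, 127.57]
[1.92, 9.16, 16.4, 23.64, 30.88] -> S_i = 1.92 + 7.24*i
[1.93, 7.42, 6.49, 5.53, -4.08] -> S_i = Random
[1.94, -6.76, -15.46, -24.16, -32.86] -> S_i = 1.94 + -8.70*i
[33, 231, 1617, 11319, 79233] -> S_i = 33*7^i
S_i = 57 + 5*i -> [57, 62, 67, 72, 77]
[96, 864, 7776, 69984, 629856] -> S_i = 96*9^i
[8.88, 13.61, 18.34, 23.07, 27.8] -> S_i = 8.88 + 4.73*i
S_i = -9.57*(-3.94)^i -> [-9.57, 37.71, -148.56, 585.33, -2306.2]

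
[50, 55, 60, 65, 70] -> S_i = 50 + 5*i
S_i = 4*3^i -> [4, 12, 36, 108, 324]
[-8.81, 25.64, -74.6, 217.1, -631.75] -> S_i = -8.81*(-2.91)^i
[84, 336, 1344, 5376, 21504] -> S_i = 84*4^i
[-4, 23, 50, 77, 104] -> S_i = -4 + 27*i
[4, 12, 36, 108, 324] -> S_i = 4*3^i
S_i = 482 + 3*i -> [482, 485, 488, 491, 494]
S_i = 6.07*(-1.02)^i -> [6.07, -6.19, 6.32, -6.44, 6.57]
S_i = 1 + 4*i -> [1, 5, 9, 13, 17]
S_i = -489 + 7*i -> [-489, -482, -475, -468, -461]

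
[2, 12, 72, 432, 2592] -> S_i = 2*6^i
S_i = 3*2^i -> [3, 6, 12, 24, 48]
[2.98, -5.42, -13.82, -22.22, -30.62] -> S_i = 2.98 + -8.40*i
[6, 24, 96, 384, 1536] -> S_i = 6*4^i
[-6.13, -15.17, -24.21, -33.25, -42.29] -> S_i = -6.13 + -9.04*i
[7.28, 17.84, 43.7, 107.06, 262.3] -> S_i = 7.28*2.45^i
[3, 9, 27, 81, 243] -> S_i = 3*3^i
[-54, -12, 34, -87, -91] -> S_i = Random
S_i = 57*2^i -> [57, 114, 228, 456, 912]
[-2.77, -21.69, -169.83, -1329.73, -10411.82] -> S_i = -2.77*7.83^i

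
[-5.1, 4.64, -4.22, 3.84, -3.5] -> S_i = -5.10*(-0.91)^i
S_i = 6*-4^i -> [6, -24, 96, -384, 1536]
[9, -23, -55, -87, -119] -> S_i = 9 + -32*i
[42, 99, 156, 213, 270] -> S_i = 42 + 57*i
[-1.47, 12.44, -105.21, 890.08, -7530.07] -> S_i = -1.47*(-8.46)^i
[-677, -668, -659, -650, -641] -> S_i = -677 + 9*i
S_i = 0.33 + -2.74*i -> [0.33, -2.41, -5.15, -7.89, -10.63]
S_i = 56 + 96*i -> [56, 152, 248, 344, 440]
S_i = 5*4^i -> [5, 20, 80, 320, 1280]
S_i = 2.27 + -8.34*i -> [2.27, -6.07, -14.41, -22.75, -31.09]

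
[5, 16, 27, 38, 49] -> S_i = 5 + 11*i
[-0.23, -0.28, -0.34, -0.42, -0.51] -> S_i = -0.23*1.22^i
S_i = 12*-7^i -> [12, -84, 588, -4116, 28812]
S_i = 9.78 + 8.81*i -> [9.78, 18.59, 27.4, 36.21, 45.02]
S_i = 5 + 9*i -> [5, 14, 23, 32, 41]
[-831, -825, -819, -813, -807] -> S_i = -831 + 6*i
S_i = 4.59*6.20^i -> [4.59, 28.46, 176.44, 1093.93, 6782.34]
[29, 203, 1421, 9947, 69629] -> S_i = 29*7^i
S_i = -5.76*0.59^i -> [-5.76, -3.4, -2.01, -1.18, -0.7]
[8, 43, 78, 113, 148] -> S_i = 8 + 35*i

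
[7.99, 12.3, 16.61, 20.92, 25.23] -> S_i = 7.99 + 4.31*i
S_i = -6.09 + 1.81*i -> [-6.09, -4.28, -2.47, -0.66, 1.15]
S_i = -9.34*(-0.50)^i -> [-9.34, 4.67, -2.34, 1.17, -0.58]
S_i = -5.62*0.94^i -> [-5.62, -5.28, -4.97, -4.67, -4.39]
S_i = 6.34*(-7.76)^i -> [6.34, -49.2, 381.78, -2962.61, 22989.85]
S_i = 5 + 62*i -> [5, 67, 129, 191, 253]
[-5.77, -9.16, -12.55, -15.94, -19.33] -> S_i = -5.77 + -3.39*i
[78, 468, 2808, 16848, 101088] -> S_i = 78*6^i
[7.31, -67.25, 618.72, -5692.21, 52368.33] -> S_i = 7.31*(-9.20)^i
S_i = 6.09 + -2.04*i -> [6.09, 4.05, 2.01, -0.03, -2.07]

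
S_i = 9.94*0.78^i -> [9.94, 7.75, 6.05, 4.72, 3.68]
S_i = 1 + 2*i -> [1, 3, 5, 7, 9]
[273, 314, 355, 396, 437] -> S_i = 273 + 41*i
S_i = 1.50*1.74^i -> [1.5, 2.61, 4.54, 7.9, 13.75]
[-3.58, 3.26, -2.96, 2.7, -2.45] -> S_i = -3.58*(-0.91)^i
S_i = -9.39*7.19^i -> [-9.39, -67.51, -485.43, -3490.22, -25094.65]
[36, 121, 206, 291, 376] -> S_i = 36 + 85*i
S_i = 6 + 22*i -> [6, 28, 50, 72, 94]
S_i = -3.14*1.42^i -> [-3.14, -4.46, -6.33, -8.99, -12.77]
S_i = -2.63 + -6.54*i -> [-2.63, -9.17, -15.71, -22.25, -28.79]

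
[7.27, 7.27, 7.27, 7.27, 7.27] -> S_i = 7.27*1.00^i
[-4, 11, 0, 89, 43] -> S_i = Random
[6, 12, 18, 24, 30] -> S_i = 6 + 6*i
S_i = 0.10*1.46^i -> [0.1, 0.15, 0.21, 0.31, 0.45]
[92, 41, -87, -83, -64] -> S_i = Random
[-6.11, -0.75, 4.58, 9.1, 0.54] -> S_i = Random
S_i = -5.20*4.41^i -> [-5.2, -22.93, -101.13, -445.98, -1966.79]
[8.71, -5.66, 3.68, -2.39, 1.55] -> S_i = 8.71*(-0.65)^i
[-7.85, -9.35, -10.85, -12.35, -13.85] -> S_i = -7.85 + -1.50*i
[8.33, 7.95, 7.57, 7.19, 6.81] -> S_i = 8.33 + -0.38*i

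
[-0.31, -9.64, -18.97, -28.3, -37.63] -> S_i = -0.31 + -9.33*i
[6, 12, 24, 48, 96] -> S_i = 6*2^i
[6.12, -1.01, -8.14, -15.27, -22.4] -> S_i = 6.12 + -7.13*i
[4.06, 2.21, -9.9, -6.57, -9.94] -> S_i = Random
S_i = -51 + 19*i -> [-51, -32, -13, 6, 25]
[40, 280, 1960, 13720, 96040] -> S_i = 40*7^i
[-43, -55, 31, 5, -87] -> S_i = Random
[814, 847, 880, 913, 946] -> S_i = 814 + 33*i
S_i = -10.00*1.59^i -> [-10.0, -15.9, -25.28, -40.2, -63.91]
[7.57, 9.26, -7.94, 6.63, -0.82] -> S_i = Random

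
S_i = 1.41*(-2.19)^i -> [1.41, -3.09, 6.76, -14.81, 32.43]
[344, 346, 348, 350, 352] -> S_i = 344 + 2*i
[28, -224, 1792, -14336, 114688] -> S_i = 28*-8^i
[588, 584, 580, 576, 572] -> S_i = 588 + -4*i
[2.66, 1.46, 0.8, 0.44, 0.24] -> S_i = 2.66*0.55^i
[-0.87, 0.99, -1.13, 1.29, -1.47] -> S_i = -0.87*(-1.14)^i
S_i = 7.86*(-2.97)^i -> [7.86, -23.34, 69.33, -205.92, 611.57]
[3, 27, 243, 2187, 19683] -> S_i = 3*9^i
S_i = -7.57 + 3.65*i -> [-7.57, -3.92, -0.27, 3.38, 7.03]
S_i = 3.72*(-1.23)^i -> [3.72, -4.58, 5.63, -6.92, 8.51]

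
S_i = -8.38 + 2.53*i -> [-8.38, -5.85, -3.32, -0.79, 1.74]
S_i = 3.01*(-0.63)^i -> [3.01, -1.9, 1.19, -0.75, 0.47]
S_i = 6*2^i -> [6, 12, 24, 48, 96]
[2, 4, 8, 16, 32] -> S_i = 2*2^i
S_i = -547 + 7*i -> [-547, -540, -533, -526, -519]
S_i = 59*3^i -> [59, 177, 531, 1593, 4779]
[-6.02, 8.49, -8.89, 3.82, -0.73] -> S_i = Random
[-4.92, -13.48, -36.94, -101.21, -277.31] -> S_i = -4.92*2.74^i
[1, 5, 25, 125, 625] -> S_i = 1*5^i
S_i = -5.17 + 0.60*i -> [-5.17, -4.57, -3.97, -3.37, -2.77]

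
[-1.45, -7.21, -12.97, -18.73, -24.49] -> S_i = -1.45 + -5.76*i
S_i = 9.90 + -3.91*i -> [9.9, 5.99, 2.08, -1.83, -5.74]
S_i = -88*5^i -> [-88, -440, -2200, -11000, -55000]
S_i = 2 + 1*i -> [2, 3, 4, 5, 6]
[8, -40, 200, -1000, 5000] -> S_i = 8*-5^i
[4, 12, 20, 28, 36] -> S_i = 4 + 8*i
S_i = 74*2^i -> [74, 148, 296, 592, 1184]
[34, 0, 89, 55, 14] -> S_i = Random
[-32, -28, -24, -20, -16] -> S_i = -32 + 4*i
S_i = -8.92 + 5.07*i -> [-8.92, -3.85, 1.22, 6.29, 11.36]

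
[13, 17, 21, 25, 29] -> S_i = 13 + 4*i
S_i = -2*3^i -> [-2, -6, -18, -54, -162]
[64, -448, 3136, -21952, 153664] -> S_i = 64*-7^i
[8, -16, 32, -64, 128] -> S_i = 8*-2^i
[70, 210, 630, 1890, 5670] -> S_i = 70*3^i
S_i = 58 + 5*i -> [58, 63, 68, 73, 78]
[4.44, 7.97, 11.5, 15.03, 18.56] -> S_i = 4.44 + 3.53*i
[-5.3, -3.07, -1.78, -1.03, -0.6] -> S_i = -5.30*0.58^i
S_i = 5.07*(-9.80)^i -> [5.07, -49.69, 486.92, -4771.84, 46764.07]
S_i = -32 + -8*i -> [-32, -40, -48, -56, -64]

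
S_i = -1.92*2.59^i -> [-1.92, -4.97, -12.88, -33.36, -86.4]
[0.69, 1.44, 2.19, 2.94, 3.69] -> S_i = 0.69 + 0.75*i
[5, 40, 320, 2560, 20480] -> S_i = 5*8^i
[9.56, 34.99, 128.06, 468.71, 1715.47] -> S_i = 9.56*3.66^i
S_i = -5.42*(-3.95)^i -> [-5.42, 21.41, -84.57, 334.03, -1319.43]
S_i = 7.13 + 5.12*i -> [7.13, 12.25, 17.37, 22.49, 27.61]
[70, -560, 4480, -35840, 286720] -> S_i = 70*-8^i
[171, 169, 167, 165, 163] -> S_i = 171 + -2*i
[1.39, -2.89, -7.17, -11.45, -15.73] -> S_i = 1.39 + -4.28*i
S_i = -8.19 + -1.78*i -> [-8.19, -9.97, -11.75, -13.53, -15.31]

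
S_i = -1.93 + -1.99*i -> [-1.93, -3.92, -5.91, -7.9, -9.89]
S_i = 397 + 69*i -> [397, 466, 535, 604, 673]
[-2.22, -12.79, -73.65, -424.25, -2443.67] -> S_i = -2.22*5.76^i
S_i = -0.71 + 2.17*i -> [-0.71, 1.46, 3.63, 5.8, 7.97]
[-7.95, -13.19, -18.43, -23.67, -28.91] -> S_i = -7.95 + -5.24*i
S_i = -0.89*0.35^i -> [-0.89, -0.31, -0.11, -0.04, -0.01]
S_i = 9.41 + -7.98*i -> [9.41, 1.43, -6.55, -14.53, -22.51]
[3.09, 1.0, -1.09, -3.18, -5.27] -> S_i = 3.09 + -2.09*i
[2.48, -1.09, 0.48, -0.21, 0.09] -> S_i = 2.48*(-0.44)^i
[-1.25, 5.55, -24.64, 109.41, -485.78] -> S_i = -1.25*(-4.44)^i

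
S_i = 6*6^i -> [6, 36, 216, 1296, 7776]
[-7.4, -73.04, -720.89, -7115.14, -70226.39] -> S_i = -7.40*9.87^i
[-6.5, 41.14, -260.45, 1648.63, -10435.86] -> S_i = -6.50*(-6.33)^i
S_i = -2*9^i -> [-2, -18, -162, -1458, -13122]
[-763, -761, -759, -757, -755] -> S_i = -763 + 2*i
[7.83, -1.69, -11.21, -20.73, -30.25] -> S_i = 7.83 + -9.52*i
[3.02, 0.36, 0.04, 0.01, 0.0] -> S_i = 3.02*0.12^i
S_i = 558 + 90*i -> [558, 648, 738, 828, 918]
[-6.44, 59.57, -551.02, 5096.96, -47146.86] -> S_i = -6.44*(-9.25)^i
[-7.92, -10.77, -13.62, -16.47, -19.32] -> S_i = -7.92 + -2.85*i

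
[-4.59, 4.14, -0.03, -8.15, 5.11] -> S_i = Random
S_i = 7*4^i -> [7, 28, 112, 448, 1792]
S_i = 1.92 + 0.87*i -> [1.92, 2.79, 3.66, 4.53, 5.4]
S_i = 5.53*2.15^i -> [5.53, 11.89, 25.56, 54.96, 118.16]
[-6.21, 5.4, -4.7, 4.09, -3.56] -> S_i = -6.21*(-0.87)^i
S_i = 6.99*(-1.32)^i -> [6.99, -9.23, 12.18, -16.08, 21.22]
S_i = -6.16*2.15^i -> [-6.16, -13.24, -28.47, -61.22, -131.62]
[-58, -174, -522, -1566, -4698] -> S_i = -58*3^i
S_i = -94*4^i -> [-94, -376, -1504, -6016, -24064]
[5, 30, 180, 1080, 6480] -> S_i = 5*6^i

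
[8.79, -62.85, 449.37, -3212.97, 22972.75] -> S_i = 8.79*(-7.15)^i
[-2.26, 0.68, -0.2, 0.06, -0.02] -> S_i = -2.26*(-0.30)^i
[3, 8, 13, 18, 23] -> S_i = 3 + 5*i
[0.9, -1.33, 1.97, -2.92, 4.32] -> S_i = 0.90*(-1.48)^i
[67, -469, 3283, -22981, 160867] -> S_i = 67*-7^i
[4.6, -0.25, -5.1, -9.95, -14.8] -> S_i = 4.60 + -4.85*i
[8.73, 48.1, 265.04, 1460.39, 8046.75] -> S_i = 8.73*5.51^i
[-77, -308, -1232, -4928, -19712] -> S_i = -77*4^i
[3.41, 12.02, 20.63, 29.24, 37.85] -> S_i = 3.41 + 8.61*i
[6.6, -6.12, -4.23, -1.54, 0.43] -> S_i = Random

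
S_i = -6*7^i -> [-6, -42, -294, -2058, -14406]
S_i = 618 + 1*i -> [618, 619, 620, 621, 622]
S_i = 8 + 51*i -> [8, 59, 110, 161, 212]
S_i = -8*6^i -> [-8, -48, -288, -1728, -10368]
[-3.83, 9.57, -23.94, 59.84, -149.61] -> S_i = -3.83*(-2.50)^i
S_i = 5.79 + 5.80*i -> [5.79, 11.59, 17.39, 23.19, 28.99]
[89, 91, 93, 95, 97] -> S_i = 89 + 2*i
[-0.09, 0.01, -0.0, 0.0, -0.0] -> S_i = -0.09*(-0.14)^i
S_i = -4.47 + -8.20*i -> [-4.47, -12.67, -20.87, -29.07, -37.27]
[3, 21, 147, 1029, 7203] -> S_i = 3*7^i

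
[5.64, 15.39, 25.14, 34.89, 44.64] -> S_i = 5.64 + 9.75*i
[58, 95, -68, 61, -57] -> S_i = Random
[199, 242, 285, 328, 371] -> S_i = 199 + 43*i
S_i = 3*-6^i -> [3, -18, 108, -648, 3888]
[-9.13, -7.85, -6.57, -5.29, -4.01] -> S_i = -9.13 + 1.28*i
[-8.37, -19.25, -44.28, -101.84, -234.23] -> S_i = -8.37*2.30^i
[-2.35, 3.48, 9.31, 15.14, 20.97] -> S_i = -2.35 + 5.83*i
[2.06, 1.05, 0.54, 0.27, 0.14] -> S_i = 2.06*0.51^i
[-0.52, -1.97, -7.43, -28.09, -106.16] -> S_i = -0.52*3.78^i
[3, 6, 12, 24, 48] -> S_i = 3*2^i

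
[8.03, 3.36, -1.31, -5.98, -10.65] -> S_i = 8.03 + -4.67*i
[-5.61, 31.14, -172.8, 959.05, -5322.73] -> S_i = -5.61*(-5.55)^i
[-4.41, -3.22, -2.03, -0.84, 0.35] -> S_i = -4.41 + 1.19*i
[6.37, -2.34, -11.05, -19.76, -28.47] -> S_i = 6.37 + -8.71*i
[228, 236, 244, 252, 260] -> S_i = 228 + 8*i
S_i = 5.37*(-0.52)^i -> [5.37, -2.79, 1.45, -0.76, 0.39]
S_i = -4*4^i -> [-4, -16, -64, -256, -1024]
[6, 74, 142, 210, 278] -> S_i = 6 + 68*i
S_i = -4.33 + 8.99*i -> [-4.33, 4.66, 13.65, 22.64, 31.63]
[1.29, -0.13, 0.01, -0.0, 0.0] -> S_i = 1.29*(-0.10)^i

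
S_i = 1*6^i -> [1, 6, 36, 216, 1296]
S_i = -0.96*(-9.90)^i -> [-0.96, 9.5, -94.09, 931.49, -9221.72]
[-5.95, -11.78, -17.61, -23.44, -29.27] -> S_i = -5.95 + -5.83*i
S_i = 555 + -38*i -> [555, 517, 479, 441, 403]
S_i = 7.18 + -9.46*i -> [7.18, -2.28, -11.74, -21.2, -30.66]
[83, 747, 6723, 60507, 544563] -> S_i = 83*9^i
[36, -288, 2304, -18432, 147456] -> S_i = 36*-8^i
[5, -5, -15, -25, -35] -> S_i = 5 + -10*i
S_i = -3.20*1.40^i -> [-3.2, -4.48, -6.27, -8.78, -12.29]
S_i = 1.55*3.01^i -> [1.55, 4.67, 14.04, 42.27, 127.23]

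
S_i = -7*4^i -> [-7, -28, -112, -448, -1792]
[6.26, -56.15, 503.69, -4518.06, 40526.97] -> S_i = 6.26*(-8.97)^i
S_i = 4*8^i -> [4, 32, 256, 2048, 16384]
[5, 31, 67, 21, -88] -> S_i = Random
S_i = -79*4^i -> [-79, -316, -1264, -5056, -20224]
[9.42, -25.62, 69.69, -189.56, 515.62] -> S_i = 9.42*(-2.72)^i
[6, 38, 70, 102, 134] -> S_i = 6 + 32*i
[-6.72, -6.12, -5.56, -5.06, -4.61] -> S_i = -6.72*0.91^i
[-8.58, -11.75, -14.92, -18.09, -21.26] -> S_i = -8.58 + -3.17*i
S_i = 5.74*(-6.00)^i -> [5.74, -34.44, 206.64, -1239.84, 7439.04]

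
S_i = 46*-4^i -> [46, -184, 736, -2944, 11776]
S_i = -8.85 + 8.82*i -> [-8.85, -0.03, 8.79, 17.61, 26.43]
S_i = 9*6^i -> [9, 54, 324, 1944, 11664]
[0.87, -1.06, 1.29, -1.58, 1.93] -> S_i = 0.87*(-1.22)^i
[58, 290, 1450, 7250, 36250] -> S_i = 58*5^i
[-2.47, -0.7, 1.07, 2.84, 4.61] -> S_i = -2.47 + 1.77*i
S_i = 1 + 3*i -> [1, 4, 7, 10, 13]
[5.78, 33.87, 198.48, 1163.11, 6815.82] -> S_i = 5.78*5.86^i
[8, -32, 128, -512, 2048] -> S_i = 8*-4^i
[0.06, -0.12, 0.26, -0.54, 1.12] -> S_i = 0.06*(-2.08)^i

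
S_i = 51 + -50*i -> [51, 1, -49, -99, -149]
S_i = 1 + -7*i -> [1, -6, -13, -20, -27]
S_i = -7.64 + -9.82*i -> [-7.64, -17.46, -27.28, -37.1, -46.92]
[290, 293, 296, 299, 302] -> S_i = 290 + 3*i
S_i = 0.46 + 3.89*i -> [0.46, 4.35, 8.24, 12.13, 16.02]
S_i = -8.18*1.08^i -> [-8.18, -8.83, -9.54, -10.3, -11.13]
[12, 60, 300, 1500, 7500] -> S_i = 12*5^i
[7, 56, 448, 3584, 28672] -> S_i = 7*8^i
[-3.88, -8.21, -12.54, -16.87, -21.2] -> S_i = -3.88 + -4.33*i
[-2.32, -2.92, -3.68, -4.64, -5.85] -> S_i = -2.32*1.26^i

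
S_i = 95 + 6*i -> [95, 101, 107, 113, 119]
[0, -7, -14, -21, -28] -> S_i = 0 + -7*i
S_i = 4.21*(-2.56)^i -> [4.21, -10.78, 27.59, -70.63, 180.82]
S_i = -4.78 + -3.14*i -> [-4.78, -7.92, -11.06, -14.2, -17.34]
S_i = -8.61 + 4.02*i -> [-8.61, -4.59, -0.57, 3.45, 7.47]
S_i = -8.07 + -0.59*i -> [-8.07, -8.66, -9.25, -9.84, -10.43]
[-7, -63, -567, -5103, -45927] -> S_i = -7*9^i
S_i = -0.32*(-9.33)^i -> [-0.32, 2.99, -27.86, 259.89, -2424.8]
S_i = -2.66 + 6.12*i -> [-2.66, 3.46, 9.58, 15.7, 21.82]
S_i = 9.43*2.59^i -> [9.43, 24.42, 63.26, 163.84, 424.34]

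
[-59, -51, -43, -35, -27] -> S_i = -59 + 8*i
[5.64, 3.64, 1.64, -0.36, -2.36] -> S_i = 5.64 + -2.00*i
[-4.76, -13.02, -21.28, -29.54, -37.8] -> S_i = -4.76 + -8.26*i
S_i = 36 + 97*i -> [36, 133, 230, 327, 424]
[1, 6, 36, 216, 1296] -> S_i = 1*6^i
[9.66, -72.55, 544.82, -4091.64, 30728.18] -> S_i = 9.66*(-7.51)^i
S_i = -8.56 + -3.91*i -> [-8.56, -12.47, -16.38, -20.29, -24.2]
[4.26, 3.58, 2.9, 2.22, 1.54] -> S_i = 4.26 + -0.68*i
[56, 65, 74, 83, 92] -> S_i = 56 + 9*i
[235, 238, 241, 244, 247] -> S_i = 235 + 3*i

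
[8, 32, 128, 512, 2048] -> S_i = 8*4^i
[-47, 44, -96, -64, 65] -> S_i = Random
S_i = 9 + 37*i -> [9, 46, 83, 120, 157]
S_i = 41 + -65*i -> [41, -24, -89, -154, -219]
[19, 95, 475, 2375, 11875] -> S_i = 19*5^i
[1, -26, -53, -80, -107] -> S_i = 1 + -27*i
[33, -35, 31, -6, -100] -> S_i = Random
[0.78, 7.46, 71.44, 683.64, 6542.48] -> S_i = 0.78*9.57^i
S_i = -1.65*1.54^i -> [-1.65, -2.54, -3.91, -6.03, -9.28]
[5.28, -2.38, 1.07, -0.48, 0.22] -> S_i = 5.28*(-0.45)^i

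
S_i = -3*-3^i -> [-3, 9, -27, 81, -243]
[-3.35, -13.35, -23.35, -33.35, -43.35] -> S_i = -3.35 + -10.00*i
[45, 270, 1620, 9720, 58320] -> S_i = 45*6^i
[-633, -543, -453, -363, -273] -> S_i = -633 + 90*i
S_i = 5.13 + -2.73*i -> [5.13, 2.4, -0.33, -3.06, -5.79]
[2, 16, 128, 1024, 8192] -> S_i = 2*8^i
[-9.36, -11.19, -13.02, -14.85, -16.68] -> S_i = -9.36 + -1.83*i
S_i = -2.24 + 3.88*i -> [-2.24, 1.64, 5.52, 9.4, 13.28]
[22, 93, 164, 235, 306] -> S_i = 22 + 71*i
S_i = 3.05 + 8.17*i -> [3.05, 11.22, 19.39, 27.56, 35.73]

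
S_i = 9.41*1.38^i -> [9.41, 12.99, 17.92, 24.73, 34.13]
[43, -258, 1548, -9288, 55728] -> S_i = 43*-6^i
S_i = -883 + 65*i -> [-883, -818, -753, -688, -623]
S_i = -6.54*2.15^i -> [-6.54, -14.06, -30.23, -65.0, -139.74]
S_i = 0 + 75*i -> [0, 75, 150, 225, 300]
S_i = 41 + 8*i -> [41, 49, 57, 65, 73]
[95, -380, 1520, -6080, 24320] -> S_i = 95*-4^i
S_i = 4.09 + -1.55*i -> [4.09, 2.54, 0.99, -0.56, -2.11]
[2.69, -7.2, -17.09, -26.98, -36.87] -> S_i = 2.69 + -9.89*i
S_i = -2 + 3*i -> [-2, 1, 4, 7, 10]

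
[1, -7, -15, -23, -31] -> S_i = 1 + -8*i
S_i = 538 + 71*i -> [538, 609, 680, 751, 822]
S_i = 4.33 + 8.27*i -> [4.33, 12.6, 20.87, 29.14, 37.41]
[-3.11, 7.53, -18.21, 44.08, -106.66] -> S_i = -3.11*(-2.42)^i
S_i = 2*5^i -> [2, 10, 50, 250, 1250]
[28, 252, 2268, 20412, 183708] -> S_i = 28*9^i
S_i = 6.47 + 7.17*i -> [6.47, 13.64, 20.81, 27.98, 35.15]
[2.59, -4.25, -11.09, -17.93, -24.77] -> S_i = 2.59 + -6.84*i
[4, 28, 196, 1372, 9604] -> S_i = 4*7^i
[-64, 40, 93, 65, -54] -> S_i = Random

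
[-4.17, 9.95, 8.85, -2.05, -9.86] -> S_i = Random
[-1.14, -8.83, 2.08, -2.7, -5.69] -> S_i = Random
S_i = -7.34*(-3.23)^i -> [-7.34, 23.71, -76.58, 247.35, -798.93]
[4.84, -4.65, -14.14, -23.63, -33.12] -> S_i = 4.84 + -9.49*i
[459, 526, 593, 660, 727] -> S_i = 459 + 67*i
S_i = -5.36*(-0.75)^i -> [-5.36, 4.02, -3.02, 2.26, -1.7]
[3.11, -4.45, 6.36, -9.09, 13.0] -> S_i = 3.11*(-1.43)^i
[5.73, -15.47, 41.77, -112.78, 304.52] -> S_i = 5.73*(-2.70)^i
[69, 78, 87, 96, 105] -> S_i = 69 + 9*i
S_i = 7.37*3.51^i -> [7.37, 25.87, 90.8, 318.7, 1118.65]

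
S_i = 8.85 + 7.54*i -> [8.85, 16.39, 23.93, 31.47, 39.01]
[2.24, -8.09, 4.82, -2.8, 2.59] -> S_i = Random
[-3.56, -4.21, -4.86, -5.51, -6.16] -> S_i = -3.56 + -0.65*i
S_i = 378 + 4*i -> [378, 382, 386, 390, 394]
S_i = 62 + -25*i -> [62, 37, 12, -13, -38]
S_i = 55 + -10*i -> [55, 45, 35, 25, 15]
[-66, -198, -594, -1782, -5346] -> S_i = -66*3^i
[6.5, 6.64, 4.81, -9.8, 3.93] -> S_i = Random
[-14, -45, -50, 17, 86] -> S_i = Random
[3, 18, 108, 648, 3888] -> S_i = 3*6^i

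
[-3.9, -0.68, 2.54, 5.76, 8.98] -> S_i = -3.90 + 3.22*i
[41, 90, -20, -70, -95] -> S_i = Random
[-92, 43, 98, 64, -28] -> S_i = Random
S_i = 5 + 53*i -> [5, 58, 111, 164, 217]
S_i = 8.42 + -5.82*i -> [8.42, 2.6, -3.22, -9.04, -14.86]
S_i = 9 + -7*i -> [9, 2, -5, -12, -19]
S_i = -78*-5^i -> [-78, 390, -1950, 9750, -48750]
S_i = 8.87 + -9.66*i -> [8.87, -0.79, -10.45, -20.11, -29.77]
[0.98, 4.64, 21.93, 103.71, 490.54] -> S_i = 0.98*4.73^i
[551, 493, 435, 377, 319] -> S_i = 551 + -58*i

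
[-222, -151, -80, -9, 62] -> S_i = -222 + 71*i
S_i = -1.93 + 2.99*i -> [-1.93, 1.06, 4.05, 7.04, 10.03]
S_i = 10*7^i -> [10, 70, 490, 3430, 24010]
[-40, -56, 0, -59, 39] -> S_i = Random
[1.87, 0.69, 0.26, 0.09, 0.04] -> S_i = 1.87*0.37^i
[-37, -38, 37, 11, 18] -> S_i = Random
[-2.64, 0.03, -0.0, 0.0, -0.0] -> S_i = -2.64*(-0.01)^i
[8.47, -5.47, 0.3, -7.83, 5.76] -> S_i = Random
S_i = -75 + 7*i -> [-75, -68, -61, -54, -47]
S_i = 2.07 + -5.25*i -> [2.07, -3.18, -8.43, -13.68, -18.93]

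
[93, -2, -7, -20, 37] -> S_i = Random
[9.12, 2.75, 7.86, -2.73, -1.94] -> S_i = Random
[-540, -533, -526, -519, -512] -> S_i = -540 + 7*i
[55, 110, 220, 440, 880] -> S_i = 55*2^i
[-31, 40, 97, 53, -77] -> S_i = Random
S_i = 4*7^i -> [4, 28, 196, 1372, 9604]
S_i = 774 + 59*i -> [774, 833, 892, 951, 1010]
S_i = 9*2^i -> [9, 18, 36, 72, 144]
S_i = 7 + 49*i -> [7, 56, 105, 154, 203]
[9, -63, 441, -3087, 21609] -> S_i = 9*-7^i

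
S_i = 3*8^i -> [3, 24, 192, 1536, 12288]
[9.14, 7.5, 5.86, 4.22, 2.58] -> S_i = 9.14 + -1.64*i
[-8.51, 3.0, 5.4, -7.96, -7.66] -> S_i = Random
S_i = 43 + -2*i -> [43, 41, 39, 37, 35]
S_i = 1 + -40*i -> [1, -39, -79, -119, -159]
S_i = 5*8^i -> [5, 40, 320, 2560, 20480]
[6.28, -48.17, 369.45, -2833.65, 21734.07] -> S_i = 6.28*(-7.67)^i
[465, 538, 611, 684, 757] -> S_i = 465 + 73*i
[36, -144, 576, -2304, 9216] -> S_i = 36*-4^i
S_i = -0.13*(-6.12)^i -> [-0.13, 0.8, -4.87, 29.8, -182.37]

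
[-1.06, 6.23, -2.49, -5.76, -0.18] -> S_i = Random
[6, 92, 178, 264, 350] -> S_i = 6 + 86*i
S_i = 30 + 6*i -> [30, 36, 42, 48, 54]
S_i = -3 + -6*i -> [-3, -9, -15, -21, -27]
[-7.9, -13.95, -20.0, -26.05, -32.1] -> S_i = -7.90 + -6.05*i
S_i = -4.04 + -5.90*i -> [-4.04, -9.94, -15.84, -21.74, -27.64]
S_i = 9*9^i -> [9, 81, 729, 6561, 59049]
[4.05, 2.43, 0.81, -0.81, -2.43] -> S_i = 4.05 + -1.62*i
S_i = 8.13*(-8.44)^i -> [8.13, -68.62, 579.13, -4887.85, 41253.46]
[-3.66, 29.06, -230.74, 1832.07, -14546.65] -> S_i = -3.66*(-7.94)^i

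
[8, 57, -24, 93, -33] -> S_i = Random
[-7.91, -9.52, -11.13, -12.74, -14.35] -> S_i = -7.91 + -1.61*i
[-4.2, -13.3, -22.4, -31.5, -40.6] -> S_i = -4.20 + -9.10*i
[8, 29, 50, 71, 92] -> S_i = 8 + 21*i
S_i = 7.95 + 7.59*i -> [7.95, 15.54, 23.13, 30.72, 38.31]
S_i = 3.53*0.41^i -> [3.53, 1.45, 0.59, 0.24, 0.1]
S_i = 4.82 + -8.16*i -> [4.82, -3.34, -11.5, -19.66, -27.82]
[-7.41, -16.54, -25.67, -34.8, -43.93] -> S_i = -7.41 + -9.13*i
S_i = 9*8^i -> [9, 72, 576, 4608, 36864]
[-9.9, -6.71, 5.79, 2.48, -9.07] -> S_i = Random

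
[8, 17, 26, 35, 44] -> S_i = 8 + 9*i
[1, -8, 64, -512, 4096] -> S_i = 1*-8^i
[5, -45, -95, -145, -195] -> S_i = 5 + -50*i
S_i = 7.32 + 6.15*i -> [7.32, 13.47, 19.62, 25.77, 31.92]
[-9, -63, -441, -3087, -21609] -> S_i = -9*7^i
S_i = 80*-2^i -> [80, -160, 320, -640, 1280]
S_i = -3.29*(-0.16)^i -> [-3.29, 0.53, -0.08, 0.01, -0.0]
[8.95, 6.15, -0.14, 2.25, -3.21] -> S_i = Random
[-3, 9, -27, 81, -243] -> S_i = -3*-3^i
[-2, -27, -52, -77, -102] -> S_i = -2 + -25*i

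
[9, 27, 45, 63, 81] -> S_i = 9 + 18*i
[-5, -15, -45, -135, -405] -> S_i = -5*3^i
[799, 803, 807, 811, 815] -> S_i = 799 + 4*i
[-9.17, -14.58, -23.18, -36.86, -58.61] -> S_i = -9.17*1.59^i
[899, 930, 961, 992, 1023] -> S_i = 899 + 31*i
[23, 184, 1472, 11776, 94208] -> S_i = 23*8^i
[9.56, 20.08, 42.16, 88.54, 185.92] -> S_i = 9.56*2.10^i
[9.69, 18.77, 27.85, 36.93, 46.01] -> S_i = 9.69 + 9.08*i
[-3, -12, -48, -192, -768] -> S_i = -3*4^i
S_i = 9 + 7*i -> [9, 16, 23, 30, 37]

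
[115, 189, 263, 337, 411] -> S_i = 115 + 74*i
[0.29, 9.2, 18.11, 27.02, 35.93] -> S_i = 0.29 + 8.91*i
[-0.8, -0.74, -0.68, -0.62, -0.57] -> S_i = -0.80*0.92^i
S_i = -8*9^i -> [-8, -72, -648, -5832, -52488]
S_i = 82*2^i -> [82, 164, 328, 656, 1312]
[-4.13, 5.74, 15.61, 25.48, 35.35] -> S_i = -4.13 + 9.87*i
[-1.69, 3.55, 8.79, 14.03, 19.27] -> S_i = -1.69 + 5.24*i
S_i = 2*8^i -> [2, 16, 128, 1024, 8192]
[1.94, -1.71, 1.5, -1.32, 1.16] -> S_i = 1.94*(-0.88)^i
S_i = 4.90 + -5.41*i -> [4.9, -0.51, -5.92, -11.33, -16.74]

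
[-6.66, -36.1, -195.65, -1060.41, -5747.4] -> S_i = -6.66*5.42^i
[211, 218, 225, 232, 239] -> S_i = 211 + 7*i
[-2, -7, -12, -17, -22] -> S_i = -2 + -5*i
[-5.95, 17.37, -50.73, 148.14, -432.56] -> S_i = -5.95*(-2.92)^i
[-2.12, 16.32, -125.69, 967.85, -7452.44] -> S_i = -2.12*(-7.70)^i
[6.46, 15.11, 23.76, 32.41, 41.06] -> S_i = 6.46 + 8.65*i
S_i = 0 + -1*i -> [0, -1, -2, -3, -4]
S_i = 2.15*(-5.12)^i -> [2.15, -11.01, 56.36, -288.57, 1477.47]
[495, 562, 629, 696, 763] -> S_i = 495 + 67*i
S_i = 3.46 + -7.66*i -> [3.46, -4.2, -11.86, -19.52, -27.18]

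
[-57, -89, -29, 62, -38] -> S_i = Random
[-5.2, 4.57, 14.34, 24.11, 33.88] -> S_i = -5.20 + 9.77*i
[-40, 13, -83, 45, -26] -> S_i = Random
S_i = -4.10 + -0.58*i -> [-4.1, -4.68, -5.26, -5.84, -6.42]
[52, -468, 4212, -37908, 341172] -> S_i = 52*-9^i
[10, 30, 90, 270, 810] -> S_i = 10*3^i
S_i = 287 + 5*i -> [287, 292, 297, 302, 307]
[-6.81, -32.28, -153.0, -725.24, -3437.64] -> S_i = -6.81*4.74^i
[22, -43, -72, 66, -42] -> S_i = Random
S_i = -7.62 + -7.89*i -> [-7.62, -15.51, -23.4, -31.29, -39.18]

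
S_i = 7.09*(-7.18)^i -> [7.09, -50.91, 365.51, -2624.34, 18842.74]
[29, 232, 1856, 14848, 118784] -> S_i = 29*8^i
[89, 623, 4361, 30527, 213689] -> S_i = 89*7^i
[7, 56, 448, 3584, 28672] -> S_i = 7*8^i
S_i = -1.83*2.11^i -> [-1.83, -3.86, -8.15, -17.19, -36.27]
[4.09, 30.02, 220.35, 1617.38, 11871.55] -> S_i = 4.09*7.34^i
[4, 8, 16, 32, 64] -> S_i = 4*2^i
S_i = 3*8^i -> [3, 24, 192, 1536, 12288]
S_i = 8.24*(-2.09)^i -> [8.24, -17.22, 35.99, -75.23, 157.22]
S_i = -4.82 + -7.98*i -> [-4.82, -12.8, -20.78, -28.76, -36.74]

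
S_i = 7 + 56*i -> [7, 63, 119, 175, 231]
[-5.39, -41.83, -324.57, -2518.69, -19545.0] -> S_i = -5.39*7.76^i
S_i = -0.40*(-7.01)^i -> [-0.4, 2.8, -19.66, 137.79, -965.9]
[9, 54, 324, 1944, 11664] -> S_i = 9*6^i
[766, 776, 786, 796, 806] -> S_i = 766 + 10*i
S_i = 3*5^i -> [3, 15, 75, 375, 1875]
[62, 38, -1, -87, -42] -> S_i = Random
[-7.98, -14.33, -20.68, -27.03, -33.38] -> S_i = -7.98 + -6.35*i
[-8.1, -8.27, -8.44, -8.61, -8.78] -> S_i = -8.10 + -0.17*i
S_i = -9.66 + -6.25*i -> [-9.66, -15.91, -22.16, -28.41, -34.66]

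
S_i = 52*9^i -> [52, 468, 4212, 37908, 341172]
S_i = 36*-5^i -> [36, -180, 900, -4500, 22500]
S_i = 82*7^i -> [82, 574, 4018, 28126, 196882]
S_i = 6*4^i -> [6, 24, 96, 384, 1536]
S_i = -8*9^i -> [-8, -72, -648, -5832, -52488]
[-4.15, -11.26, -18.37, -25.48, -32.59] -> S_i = -4.15 + -7.11*i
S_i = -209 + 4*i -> [-209, -205, -201, -197, -193]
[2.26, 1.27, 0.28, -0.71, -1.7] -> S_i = 2.26 + -0.99*i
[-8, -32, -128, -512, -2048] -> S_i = -8*4^i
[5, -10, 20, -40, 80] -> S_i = 5*-2^i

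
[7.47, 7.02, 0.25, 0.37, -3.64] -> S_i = Random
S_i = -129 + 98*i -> [-129, -31, 67, 165, 263]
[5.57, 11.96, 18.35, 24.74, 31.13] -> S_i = 5.57 + 6.39*i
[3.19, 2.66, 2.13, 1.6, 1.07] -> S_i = 3.19 + -0.53*i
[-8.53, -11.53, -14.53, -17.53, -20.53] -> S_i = -8.53 + -3.00*i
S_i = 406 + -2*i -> [406, 404, 402, 400, 398]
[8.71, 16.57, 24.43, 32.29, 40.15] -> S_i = 8.71 + 7.86*i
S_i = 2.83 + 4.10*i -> [2.83, 6.93, 11.03, 15.13, 19.23]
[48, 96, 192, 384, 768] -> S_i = 48*2^i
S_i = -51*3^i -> [-51, -153, -459, -1377, -4131]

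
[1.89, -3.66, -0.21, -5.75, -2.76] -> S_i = Random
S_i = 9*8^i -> [9, 72, 576, 4608, 36864]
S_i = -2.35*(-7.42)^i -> [-2.35, 17.44, -129.38, 960.02, -7123.34]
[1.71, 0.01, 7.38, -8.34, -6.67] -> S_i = Random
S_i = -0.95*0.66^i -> [-0.95, -0.63, -0.41, -0.27, -0.18]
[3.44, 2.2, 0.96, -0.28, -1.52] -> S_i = 3.44 + -1.24*i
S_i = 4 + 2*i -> [4, 6, 8, 10, 12]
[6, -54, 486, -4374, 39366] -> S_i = 6*-9^i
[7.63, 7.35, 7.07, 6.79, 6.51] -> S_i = 7.63 + -0.28*i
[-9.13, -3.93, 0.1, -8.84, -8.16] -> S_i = Random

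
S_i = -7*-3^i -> [-7, 21, -63, 189, -567]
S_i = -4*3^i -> [-4, -12, -36, -108, -324]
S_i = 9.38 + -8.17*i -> [9.38, 1.21, -6.96, -15.13, -23.3]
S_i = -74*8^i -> [-74, -592, -4736, -37888, -303104]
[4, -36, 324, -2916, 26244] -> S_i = 4*-9^i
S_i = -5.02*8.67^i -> [-5.02, -43.52, -377.35, -3271.61, -28364.82]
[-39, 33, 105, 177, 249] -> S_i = -39 + 72*i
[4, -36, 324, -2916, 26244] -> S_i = 4*-9^i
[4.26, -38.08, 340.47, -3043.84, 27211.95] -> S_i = 4.26*(-8.94)^i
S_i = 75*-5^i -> [75, -375, 1875, -9375, 46875]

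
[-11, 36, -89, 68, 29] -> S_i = Random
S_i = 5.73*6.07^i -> [5.73, 34.78, 211.12, 1281.51, 7778.74]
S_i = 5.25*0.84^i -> [5.25, 4.41, 3.7, 3.11, 2.61]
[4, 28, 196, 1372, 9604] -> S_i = 4*7^i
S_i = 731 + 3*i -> [731, 734, 737, 740, 743]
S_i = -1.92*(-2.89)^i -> [-1.92, 5.55, -16.04, 46.34, -133.93]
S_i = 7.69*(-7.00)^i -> [7.69, -53.83, 376.81, -2637.67, 18463.69]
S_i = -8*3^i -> [-8, -24, -72, -216, -648]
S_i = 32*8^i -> [32, 256, 2048, 16384, 131072]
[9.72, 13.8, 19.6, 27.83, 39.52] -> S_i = 9.72*1.42^i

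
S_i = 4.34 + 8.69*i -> [4.34, 13.03, 21.72, 30.41, 39.1]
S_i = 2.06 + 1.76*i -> [2.06, 3.82, 5.58, 7.34, 9.1]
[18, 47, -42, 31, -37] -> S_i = Random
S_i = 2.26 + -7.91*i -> [2.26, -5.65, -13.56, -21.47, -29.38]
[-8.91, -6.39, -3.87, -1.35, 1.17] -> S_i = -8.91 + 2.52*i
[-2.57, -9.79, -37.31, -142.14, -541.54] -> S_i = -2.57*3.81^i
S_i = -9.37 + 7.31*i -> [-9.37, -2.06, 5.25, 12.56, 19.87]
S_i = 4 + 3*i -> [4, 7, 10, 13, 16]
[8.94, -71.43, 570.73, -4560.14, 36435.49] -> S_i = 8.94*(-7.99)^i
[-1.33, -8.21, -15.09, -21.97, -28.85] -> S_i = -1.33 + -6.88*i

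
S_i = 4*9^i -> [4, 36, 324, 2916, 26244]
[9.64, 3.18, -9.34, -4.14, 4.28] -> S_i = Random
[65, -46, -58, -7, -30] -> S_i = Random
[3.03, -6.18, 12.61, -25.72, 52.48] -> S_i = 3.03*(-2.04)^i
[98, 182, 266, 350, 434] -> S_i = 98 + 84*i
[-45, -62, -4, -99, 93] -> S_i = Random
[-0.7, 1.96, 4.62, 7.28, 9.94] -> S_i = -0.70 + 2.66*i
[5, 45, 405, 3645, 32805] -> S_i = 5*9^i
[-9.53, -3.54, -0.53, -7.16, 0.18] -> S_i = Random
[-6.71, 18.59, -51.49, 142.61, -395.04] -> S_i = -6.71*(-2.77)^i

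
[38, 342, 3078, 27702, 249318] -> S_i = 38*9^i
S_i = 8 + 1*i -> [8, 9, 10, 11, 12]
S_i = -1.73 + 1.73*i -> [-1.73, 0.0, 1.73, 3.46, 5.19]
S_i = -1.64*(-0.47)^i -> [-1.64, 0.77, -0.36, 0.17, -0.08]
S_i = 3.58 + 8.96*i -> [3.58, 12.54, 21.5, 30.46, 39.42]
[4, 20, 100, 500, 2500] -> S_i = 4*5^i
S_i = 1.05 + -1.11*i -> [1.05, -0.06, -1.17, -2.28, -3.39]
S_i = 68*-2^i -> [68, -136, 272, -544, 1088]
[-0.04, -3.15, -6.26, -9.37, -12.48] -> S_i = -0.04 + -3.11*i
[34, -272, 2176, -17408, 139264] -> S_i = 34*-8^i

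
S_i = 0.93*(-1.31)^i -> [0.93, -1.22, 1.6, -2.09, 2.74]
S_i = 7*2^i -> [7, 14, 28, 56, 112]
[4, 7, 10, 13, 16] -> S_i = 4 + 3*i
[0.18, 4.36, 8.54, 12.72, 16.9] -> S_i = 0.18 + 4.18*i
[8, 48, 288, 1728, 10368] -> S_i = 8*6^i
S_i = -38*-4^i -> [-38, 152, -608, 2432, -9728]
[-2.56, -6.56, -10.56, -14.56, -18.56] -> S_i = -2.56 + -4.00*i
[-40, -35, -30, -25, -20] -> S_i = -40 + 5*i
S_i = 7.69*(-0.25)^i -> [7.69, -1.92, 0.48, -0.12, 0.03]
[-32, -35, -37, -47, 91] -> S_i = Random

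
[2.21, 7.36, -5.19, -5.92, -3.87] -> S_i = Random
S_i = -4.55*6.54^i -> [-4.55, -29.76, -194.61, -1272.75, -8323.81]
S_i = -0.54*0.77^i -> [-0.54, -0.42, -0.32, -0.25, -0.19]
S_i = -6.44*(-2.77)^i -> [-6.44, 17.84, -49.41, 136.88, -379.14]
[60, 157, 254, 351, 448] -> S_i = 60 + 97*i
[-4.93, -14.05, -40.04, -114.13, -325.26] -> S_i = -4.93*2.85^i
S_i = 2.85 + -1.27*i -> [2.85, 1.58, 0.31, -0.96, -2.23]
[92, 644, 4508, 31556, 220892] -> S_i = 92*7^i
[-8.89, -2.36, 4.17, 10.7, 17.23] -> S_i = -8.89 + 6.53*i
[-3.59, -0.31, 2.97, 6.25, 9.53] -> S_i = -3.59 + 3.28*i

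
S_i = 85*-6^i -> [85, -510, 3060, -18360, 110160]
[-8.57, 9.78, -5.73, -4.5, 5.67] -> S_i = Random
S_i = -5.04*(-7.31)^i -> [-5.04, 36.84, -269.32, 1968.71, -14391.3]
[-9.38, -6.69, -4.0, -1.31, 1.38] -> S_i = -9.38 + 2.69*i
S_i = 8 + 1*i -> [8, 9, 10, 11, 12]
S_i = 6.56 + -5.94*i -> [6.56, 0.62, -5.32, -11.26, -17.2]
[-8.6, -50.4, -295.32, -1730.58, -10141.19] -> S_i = -8.60*5.86^i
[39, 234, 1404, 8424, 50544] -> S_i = 39*6^i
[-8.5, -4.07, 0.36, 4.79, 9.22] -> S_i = -8.50 + 4.43*i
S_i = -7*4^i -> [-7, -28, -112, -448, -1792]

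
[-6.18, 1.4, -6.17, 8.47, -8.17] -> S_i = Random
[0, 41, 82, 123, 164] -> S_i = 0 + 41*i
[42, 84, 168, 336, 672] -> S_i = 42*2^i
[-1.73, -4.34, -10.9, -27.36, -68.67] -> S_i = -1.73*2.51^i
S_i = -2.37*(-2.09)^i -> [-2.37, 4.95, -10.35, 21.64, -45.22]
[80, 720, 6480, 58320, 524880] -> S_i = 80*9^i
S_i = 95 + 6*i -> [95, 101, 107, 113, 119]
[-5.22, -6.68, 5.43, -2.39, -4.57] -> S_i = Random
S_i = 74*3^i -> [74, 222, 666, 1998, 5994]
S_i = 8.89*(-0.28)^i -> [8.89, -2.49, 0.7, -0.2, 0.05]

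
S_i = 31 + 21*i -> [31, 52, 73, 94, 115]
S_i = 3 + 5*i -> [3, 8, 13, 18, 23]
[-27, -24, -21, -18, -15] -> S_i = -27 + 3*i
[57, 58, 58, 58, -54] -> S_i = Random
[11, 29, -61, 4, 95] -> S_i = Random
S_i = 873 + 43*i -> [873, 916, 959, 1002, 1045]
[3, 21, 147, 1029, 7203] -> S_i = 3*7^i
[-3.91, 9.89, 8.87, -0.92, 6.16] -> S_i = Random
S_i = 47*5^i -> [47, 235, 1175, 5875, 29375]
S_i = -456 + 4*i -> [-456, -452, -448, -444, -440]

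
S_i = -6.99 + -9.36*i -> [-6.99, -16.35, -25.71, -35.07, -44.43]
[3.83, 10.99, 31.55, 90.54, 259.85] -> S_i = 3.83*2.87^i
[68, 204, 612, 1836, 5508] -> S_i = 68*3^i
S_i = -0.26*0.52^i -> [-0.26, -0.14, -0.07, -0.04, -0.02]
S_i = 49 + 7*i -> [49, 56, 63, 70, 77]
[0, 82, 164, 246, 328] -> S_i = 0 + 82*i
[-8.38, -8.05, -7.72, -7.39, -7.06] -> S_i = -8.38 + 0.33*i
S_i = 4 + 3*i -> [4, 7, 10, 13, 16]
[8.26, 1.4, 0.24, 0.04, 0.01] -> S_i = 8.26*0.17^i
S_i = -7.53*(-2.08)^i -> [-7.53, 15.66, -32.58, 67.76, -140.94]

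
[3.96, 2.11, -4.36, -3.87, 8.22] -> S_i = Random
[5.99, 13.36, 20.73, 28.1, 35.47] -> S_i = 5.99 + 7.37*i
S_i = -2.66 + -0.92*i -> [-2.66, -3.58, -4.5, -5.42, -6.34]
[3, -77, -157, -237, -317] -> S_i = 3 + -80*i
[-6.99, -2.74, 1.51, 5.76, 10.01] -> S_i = -6.99 + 4.25*i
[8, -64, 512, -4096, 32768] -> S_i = 8*-8^i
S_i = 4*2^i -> [4, 8, 16, 32, 64]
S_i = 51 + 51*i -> [51, 102, 153, 204, 255]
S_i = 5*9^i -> [5, 45, 405, 3645, 32805]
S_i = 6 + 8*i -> [6, 14, 22, 30, 38]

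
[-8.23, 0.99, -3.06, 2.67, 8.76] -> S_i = Random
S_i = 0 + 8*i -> [0, 8, 16, 24, 32]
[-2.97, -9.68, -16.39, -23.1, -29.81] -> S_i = -2.97 + -6.71*i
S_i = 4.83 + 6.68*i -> [4.83, 11.51, 18.19, 24.87, 31.55]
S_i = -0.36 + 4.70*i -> [-0.36, 4.34, 9.04, 13.74, 18.44]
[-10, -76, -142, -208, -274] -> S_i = -10 + -66*i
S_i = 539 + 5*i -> [539, 544, 549, 554, 559]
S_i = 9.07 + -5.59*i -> [9.07, 3.48, -2.11, -7.7, -13.29]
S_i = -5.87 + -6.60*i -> [-5.87, -12.47, -19.07, -25.67, -32.27]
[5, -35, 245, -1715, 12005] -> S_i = 5*-7^i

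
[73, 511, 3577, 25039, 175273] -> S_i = 73*7^i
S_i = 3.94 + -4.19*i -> [3.94, -0.25, -4.44, -8.63, -12.82]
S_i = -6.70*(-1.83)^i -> [-6.7, 12.26, -22.44, 41.06, -75.14]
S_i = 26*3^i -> [26, 78, 234, 702, 2106]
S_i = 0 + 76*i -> [0, 76, 152, 228, 304]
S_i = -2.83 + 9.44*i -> [-2.83, 6.61, 16.05, 25.49, 34.93]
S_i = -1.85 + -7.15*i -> [-1.85, -9.0, -16.15, -23.3, -30.45]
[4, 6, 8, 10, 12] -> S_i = 4 + 2*i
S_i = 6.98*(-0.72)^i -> [6.98, -5.03, 3.62, -2.61, 1.88]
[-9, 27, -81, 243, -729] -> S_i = -9*-3^i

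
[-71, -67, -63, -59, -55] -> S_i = -71 + 4*i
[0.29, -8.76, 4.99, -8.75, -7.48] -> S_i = Random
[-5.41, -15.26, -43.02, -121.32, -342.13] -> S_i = -5.41*2.82^i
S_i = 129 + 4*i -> [129, 133, 137, 141, 145]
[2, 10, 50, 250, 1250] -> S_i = 2*5^i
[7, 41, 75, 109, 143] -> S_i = 7 + 34*i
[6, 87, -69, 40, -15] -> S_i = Random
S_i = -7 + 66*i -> [-7, 59, 125, 191, 257]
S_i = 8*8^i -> [8, 64, 512, 4096, 32768]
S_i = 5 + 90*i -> [5, 95, 185, 275, 365]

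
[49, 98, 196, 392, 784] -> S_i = 49*2^i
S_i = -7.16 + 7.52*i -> [-7.16, 0.36, 7.88, 15.4, 22.92]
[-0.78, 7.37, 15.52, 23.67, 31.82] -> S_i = -0.78 + 8.15*i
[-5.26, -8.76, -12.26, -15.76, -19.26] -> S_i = -5.26 + -3.50*i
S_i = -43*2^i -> [-43, -86, -172, -344, -688]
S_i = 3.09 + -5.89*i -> [3.09, -2.8, -8.69, -14.58, -20.47]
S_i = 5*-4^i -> [5, -20, 80, -320, 1280]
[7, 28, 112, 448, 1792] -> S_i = 7*4^i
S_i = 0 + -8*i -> [0, -8, -16, -24, -32]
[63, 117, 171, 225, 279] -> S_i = 63 + 54*i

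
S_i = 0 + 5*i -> [0, 5, 10, 15, 20]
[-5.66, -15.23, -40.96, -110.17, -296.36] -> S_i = -5.66*2.69^i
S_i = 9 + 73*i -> [9, 82, 155, 228, 301]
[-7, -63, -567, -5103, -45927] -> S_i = -7*9^i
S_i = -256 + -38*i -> [-256, -294, -332, -370, -408]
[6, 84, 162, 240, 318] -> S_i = 6 + 78*i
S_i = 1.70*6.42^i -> [1.7, 10.91, 70.07, 449.84, 2887.95]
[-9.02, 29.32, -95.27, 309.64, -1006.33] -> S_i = -9.02*(-3.25)^i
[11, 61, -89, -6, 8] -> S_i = Random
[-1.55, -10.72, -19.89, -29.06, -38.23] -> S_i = -1.55 + -9.17*i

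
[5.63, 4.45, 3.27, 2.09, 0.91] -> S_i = 5.63 + -1.18*i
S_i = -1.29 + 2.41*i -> [-1.29, 1.12, 3.53, 5.94, 8.35]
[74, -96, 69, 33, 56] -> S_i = Random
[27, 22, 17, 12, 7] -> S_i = 27 + -5*i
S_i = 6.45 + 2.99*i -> [6.45, 9.44, 12.43, 15.42, 18.41]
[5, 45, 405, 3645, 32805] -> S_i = 5*9^i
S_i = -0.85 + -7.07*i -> [-0.85, -7.92, -14.99, -22.06, -29.13]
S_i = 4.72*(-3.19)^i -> [4.72, -15.06, 48.03, -153.22, 488.77]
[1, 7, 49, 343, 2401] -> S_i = 1*7^i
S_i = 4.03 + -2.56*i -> [4.03, 1.47, -1.09, -3.65, -6.21]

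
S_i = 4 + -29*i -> [4, -25, -54, -83, -112]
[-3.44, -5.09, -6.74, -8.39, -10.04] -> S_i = -3.44 + -1.65*i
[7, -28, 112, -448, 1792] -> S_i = 7*-4^i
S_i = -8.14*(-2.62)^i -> [-8.14, 21.33, -55.88, 146.4, -383.56]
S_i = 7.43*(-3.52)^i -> [7.43, -26.15, 92.06, -324.05, 1140.67]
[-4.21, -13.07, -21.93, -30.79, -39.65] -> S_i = -4.21 + -8.86*i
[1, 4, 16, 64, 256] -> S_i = 1*4^i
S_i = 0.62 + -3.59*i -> [0.62, -2.97, -6.56, -10.15, -13.74]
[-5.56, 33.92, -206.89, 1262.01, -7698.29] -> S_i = -5.56*(-6.10)^i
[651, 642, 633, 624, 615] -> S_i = 651 + -9*i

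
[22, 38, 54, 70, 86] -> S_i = 22 + 16*i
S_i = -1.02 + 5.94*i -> [-1.02, 4.92, 10.86, 16.8, 22.74]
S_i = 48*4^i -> [48, 192, 768, 3072, 12288]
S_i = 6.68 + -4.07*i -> [6.68, 2.61, -1.46, -5.53, -9.6]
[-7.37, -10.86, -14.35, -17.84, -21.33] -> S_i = -7.37 + -3.49*i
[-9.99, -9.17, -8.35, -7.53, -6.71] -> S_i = -9.99 + 0.82*i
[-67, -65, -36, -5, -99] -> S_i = Random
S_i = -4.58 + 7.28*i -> [-4.58, 2.7, 9.98, 17.26, 24.54]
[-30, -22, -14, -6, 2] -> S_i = -30 + 8*i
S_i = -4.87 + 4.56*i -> [-4.87, -0.31, 4.25, 8.81, 13.37]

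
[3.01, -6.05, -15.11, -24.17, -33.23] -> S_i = 3.01 + -9.06*i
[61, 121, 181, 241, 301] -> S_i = 61 + 60*i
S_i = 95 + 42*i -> [95, 137, 179, 221, 263]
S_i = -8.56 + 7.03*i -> [-8.56, -1.53, 5.5, 12.53, 19.56]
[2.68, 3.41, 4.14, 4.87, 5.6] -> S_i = 2.68 + 0.73*i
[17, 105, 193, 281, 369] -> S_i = 17 + 88*i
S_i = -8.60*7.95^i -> [-8.6, -68.37, -543.54, -4321.15, -34353.18]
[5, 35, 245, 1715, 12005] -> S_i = 5*7^i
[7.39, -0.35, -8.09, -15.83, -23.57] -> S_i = 7.39 + -7.74*i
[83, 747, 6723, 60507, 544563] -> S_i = 83*9^i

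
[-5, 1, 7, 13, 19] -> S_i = -5 + 6*i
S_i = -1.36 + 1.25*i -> [-1.36, -0.11, 1.14, 2.39, 3.64]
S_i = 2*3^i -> [2, 6, 18, 54, 162]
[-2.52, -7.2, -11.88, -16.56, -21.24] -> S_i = -2.52 + -4.68*i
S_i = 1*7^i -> [1, 7, 49, 343, 2401]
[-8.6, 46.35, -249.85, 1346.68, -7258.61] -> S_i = -8.60*(-5.39)^i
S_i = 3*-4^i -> [3, -12, 48, -192, 768]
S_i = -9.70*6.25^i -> [-9.7, -60.62, -378.91, -2368.16, -14801.03]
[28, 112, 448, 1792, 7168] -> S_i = 28*4^i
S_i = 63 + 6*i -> [63, 69, 75, 81, 87]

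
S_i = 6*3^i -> [6, 18, 54, 162, 486]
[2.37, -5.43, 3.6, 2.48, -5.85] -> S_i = Random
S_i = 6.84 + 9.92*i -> [6.84, 16.76, 26.68, 36.6, 46.52]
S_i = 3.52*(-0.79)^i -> [3.52, -2.78, 2.2, -1.74, 1.37]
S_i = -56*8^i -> [-56, -448, -3584, -28672, -229376]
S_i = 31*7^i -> [31, 217, 1519, 10633, 74431]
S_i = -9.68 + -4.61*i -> [-9.68, -14.29, -18.9, -23.51, -28.12]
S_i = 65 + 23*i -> [65, 88, 111, 134, 157]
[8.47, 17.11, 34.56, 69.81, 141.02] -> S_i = 8.47*2.02^i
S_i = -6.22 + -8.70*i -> [-6.22, -14.92, -23.62, -32.32, -41.02]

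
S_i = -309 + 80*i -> [-309, -229, -149, -69, 11]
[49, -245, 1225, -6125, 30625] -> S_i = 49*-5^i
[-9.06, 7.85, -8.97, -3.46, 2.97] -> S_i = Random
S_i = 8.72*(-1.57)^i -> [8.72, -13.69, 21.49, -33.75, 52.98]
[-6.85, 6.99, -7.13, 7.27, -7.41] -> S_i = -6.85*(-1.02)^i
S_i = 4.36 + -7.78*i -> [4.36, -3.42, -11.2, -18.98, -26.76]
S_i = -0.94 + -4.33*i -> [-0.94, -5.27, -9.6, -13.93, -18.26]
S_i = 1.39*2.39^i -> [1.39, 3.32, 7.94, 18.98, 45.35]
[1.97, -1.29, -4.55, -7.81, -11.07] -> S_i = 1.97 + -3.26*i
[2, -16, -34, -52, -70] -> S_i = 2 + -18*i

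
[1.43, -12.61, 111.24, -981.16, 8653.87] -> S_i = 1.43*(-8.82)^i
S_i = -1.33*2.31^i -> [-1.33, -3.07, -7.1, -16.39, -37.87]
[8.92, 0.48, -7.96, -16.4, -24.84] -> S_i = 8.92 + -8.44*i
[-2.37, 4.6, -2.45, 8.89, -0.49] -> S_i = Random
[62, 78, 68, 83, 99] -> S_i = Random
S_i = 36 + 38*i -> [36, 74, 112, 150, 188]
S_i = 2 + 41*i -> [2, 43, 84, 125, 166]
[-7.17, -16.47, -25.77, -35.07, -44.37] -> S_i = -7.17 + -9.30*i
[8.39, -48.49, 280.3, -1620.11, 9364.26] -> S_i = 8.39*(-5.78)^i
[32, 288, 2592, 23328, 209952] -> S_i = 32*9^i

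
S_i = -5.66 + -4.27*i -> [-5.66, -9.93, -14.2, -18.47, -22.74]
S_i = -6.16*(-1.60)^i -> [-6.16, 9.86, -15.77, 25.23, -40.37]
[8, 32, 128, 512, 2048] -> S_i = 8*4^i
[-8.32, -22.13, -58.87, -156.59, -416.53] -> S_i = -8.32*2.66^i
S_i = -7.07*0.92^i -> [-7.07, -6.5, -5.98, -5.51, -5.06]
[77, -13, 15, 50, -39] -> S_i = Random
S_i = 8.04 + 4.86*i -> [8.04, 12.9, 17.76, 22.62, 27.48]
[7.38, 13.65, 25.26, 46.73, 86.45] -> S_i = 7.38*1.85^i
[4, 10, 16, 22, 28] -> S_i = 4 + 6*i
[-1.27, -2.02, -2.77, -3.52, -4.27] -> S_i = -1.27 + -0.75*i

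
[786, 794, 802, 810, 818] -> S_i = 786 + 8*i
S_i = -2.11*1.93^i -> [-2.11, -4.07, -7.86, -15.17, -29.28]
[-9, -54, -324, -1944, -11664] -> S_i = -9*6^i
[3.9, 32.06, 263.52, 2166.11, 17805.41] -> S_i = 3.90*8.22^i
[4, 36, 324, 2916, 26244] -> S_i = 4*9^i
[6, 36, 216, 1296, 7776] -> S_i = 6*6^i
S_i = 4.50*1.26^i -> [4.5, 5.67, 7.14, 9.0, 11.34]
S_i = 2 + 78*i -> [2, 80, 158, 236, 314]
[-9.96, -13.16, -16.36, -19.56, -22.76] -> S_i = -9.96 + -3.20*i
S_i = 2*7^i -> [2, 14, 98, 686, 4802]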